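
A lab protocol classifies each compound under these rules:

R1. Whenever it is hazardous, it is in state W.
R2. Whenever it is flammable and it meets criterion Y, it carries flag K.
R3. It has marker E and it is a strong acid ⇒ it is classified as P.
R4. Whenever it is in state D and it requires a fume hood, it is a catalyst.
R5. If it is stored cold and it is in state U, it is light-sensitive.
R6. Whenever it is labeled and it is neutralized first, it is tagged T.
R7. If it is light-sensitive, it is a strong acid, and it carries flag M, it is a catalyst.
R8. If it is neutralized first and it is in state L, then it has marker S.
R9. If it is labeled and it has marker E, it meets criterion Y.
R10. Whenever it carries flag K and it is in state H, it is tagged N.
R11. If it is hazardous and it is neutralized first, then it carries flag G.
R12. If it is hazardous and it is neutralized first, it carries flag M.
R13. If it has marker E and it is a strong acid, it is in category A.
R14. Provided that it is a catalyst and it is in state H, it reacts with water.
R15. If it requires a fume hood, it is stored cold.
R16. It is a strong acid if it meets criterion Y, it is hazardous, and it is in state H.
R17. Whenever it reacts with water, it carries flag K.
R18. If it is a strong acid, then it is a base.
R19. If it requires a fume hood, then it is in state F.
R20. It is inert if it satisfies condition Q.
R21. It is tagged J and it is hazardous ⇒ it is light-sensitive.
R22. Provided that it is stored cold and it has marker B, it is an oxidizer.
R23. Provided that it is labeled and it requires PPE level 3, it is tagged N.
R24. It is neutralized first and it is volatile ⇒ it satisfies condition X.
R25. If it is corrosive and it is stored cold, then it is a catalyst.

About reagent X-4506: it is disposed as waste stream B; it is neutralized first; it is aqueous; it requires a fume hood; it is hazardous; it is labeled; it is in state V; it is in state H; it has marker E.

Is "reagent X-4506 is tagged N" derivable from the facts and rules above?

Forward chaining from the given facts derives: is in state W, is tagged T, meets criterion Y, carries flag G, carries flag M, is stored cold, is a strong acid, is a base, is in state F, is classified as P, is in category A.
Rules concluding "it is tagged N": R10 needs "it carries flag K"; R23 needs "it requires PPE level 3" — none of these are established.

No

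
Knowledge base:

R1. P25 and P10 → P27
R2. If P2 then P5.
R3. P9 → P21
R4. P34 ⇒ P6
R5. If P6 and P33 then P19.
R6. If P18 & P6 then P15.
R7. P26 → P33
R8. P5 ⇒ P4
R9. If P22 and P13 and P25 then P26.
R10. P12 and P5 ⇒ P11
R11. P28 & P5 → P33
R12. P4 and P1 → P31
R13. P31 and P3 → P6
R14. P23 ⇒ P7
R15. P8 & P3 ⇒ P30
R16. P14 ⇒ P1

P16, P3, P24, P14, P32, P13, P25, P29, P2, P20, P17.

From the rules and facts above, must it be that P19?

No

Forward chaining from the given facts derives: P5, P4, P1, P31, P6.
The only rule concluding P19 is R5, which needs P33; that is never established.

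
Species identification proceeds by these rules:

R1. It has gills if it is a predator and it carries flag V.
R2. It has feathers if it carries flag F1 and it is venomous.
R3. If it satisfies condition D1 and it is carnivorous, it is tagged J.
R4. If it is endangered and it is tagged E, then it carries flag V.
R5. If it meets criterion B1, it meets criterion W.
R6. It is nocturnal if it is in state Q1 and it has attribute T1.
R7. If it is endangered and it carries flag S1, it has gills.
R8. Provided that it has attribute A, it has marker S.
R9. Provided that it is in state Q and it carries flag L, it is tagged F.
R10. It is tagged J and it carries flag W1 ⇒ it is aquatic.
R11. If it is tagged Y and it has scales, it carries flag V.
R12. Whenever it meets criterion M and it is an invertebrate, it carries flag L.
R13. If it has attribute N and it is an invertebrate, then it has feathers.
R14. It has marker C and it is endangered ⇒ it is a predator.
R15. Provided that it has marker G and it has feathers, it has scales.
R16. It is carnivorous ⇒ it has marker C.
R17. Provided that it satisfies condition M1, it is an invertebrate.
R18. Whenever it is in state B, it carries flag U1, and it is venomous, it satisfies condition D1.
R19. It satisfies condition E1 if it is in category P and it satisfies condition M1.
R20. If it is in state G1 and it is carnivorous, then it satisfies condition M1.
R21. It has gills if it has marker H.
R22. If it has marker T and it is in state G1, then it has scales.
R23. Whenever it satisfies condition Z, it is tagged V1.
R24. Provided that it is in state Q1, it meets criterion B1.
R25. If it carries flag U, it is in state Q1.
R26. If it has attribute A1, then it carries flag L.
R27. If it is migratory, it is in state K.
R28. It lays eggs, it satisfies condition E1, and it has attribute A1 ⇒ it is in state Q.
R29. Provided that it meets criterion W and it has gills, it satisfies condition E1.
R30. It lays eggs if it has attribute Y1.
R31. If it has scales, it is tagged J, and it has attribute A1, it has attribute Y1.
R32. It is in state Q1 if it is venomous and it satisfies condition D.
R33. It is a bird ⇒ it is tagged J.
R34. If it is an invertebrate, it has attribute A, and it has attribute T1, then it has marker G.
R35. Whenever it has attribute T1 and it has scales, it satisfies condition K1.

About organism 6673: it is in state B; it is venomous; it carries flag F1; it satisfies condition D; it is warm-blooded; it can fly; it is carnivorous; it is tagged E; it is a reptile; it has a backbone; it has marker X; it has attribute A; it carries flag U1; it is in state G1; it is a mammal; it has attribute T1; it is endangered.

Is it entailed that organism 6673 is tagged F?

Forward chaining from the given facts derives: has feathers, carries flag V, has marker S, has marker C, satisfies condition D1, satisfies condition M1, is in state Q1, is tagged J, is nocturnal, is a predator, is an invertebrate, meets criterion B1, has marker G, has gills, meets criterion W, has scales, satisfies condition E1, satisfies condition K1.
The only rule concluding "it is tagged F" is R9, which needs "it is in state Q"; that is never established.

No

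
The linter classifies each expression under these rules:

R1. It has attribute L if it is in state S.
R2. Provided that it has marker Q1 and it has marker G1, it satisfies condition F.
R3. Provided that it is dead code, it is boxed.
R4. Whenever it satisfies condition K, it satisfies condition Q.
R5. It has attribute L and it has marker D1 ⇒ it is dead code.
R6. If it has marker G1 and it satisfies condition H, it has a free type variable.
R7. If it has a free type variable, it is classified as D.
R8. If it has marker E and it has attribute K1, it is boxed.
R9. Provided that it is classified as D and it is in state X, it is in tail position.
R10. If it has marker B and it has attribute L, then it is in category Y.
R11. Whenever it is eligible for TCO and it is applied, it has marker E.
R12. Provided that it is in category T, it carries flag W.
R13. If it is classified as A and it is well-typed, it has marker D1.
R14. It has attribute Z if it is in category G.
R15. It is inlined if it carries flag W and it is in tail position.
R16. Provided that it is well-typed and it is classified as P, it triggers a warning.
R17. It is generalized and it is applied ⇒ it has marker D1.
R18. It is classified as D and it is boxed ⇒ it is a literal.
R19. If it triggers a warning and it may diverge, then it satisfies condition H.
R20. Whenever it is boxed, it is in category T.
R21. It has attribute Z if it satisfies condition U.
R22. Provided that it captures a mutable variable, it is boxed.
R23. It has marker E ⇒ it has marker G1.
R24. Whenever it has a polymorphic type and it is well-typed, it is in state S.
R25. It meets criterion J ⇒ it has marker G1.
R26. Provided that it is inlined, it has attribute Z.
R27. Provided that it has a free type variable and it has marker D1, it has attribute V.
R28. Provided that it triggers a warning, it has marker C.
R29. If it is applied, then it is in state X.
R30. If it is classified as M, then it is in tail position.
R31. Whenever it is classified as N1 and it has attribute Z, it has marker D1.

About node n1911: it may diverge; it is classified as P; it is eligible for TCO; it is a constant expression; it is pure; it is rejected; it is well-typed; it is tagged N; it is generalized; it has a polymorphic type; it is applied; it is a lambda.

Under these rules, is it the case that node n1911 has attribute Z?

Yes

By R11 (it is eligible for TCO, it is applied): it has marker E.
By R16 (it is well-typed, it is classified as P): it triggers a warning.
By R17 (it is generalized, it is applied): it has marker D1.
By R19 (it triggers a warning, it may diverge): it satisfies condition H.
By R23 (it has marker E): it has marker G1.
By R24 (it has a polymorphic type, it is well-typed): it is in state S.
By R29 (it is applied): it is in state X.
By R1 (it is in state S): it has attribute L.
By R5 (it has attribute L, it has marker D1): it is dead code.
By R6 (it has marker G1, it satisfies condition H): it has a free type variable.
By R7 (it has a free type variable): it is classified as D.
By R9 (it is classified as D, it is in state X): it is in tail position.
By R3 (it is dead code): it is boxed.
By R20 (it is boxed): it is in category T.
By R12 (it is in category T): it carries flag W.
By R15 (it carries flag W, it is in tail position): it is inlined.
By R26 (it is inlined): it has attribute Z.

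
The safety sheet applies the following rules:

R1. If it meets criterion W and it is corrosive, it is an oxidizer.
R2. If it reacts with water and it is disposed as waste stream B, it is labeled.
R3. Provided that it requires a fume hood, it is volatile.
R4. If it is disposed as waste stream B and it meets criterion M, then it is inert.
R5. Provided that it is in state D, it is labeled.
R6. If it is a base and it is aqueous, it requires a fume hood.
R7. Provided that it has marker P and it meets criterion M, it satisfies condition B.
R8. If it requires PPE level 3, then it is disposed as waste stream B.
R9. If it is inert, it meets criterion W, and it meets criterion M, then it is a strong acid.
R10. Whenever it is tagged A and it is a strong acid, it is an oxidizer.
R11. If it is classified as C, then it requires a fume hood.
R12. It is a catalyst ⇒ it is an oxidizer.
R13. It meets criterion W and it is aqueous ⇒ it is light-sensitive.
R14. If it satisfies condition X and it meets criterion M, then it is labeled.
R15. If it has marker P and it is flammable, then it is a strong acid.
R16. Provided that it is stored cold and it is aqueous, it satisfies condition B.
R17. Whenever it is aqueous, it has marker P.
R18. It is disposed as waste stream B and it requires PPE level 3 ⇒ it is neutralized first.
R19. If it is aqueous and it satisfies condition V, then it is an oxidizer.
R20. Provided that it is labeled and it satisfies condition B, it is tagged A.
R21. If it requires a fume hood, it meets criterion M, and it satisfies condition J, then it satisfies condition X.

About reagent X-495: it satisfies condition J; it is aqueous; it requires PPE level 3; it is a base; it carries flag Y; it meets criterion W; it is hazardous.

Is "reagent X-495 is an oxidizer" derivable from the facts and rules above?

No

Forward chaining from the given facts derives: requires a fume hood, is disposed as waste stream B, is light-sensitive, has marker P, is neutralized first, is volatile.
Rules concluding "it is an oxidizer": R1 needs "it is corrosive"; R10 needs "it is tagged A"; R12 needs "it is a catalyst"; R19 needs "it satisfies condition V" — none of these are established.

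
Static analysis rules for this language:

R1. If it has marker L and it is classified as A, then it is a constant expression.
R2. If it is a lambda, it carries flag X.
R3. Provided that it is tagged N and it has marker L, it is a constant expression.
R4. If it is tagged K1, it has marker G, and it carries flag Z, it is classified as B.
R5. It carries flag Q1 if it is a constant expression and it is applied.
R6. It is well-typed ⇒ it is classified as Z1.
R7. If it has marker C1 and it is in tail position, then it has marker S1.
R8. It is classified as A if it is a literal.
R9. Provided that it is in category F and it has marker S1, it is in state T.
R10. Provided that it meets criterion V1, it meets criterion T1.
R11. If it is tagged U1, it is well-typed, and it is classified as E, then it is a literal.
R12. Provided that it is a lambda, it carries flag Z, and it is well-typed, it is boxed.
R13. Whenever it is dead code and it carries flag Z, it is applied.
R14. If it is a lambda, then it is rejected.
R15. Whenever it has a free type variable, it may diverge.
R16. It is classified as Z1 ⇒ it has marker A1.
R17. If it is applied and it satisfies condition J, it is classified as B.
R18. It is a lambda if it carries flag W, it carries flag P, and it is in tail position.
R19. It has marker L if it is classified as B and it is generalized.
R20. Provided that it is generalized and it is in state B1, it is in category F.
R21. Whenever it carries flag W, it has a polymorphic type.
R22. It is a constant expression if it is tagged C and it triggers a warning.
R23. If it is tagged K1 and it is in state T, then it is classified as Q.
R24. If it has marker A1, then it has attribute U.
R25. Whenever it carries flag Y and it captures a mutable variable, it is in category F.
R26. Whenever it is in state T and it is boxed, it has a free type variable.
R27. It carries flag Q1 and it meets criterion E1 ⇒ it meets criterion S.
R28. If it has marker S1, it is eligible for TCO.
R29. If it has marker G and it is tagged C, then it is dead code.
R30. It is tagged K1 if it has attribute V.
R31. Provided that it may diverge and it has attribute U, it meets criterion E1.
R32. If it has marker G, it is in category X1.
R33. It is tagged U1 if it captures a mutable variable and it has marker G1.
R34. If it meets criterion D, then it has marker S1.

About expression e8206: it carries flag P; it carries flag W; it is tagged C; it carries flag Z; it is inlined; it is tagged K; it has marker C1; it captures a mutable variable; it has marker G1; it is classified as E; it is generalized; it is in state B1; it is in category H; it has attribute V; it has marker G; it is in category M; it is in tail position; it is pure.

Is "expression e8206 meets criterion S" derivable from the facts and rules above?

No

Forward chaining from the given facts derives: has marker S1, is a lambda, is in category F, has a polymorphic type, is eligible for TCO, is dead code, is tagged K1, is in category X1, is tagged U1, carries flag X, is classified as B, is in state T, is applied, is rejected, has marker L, is classified as Q.
The only rule concluding "it meets criterion S" is R27, which needs "it carries flag Q1"; that is never established.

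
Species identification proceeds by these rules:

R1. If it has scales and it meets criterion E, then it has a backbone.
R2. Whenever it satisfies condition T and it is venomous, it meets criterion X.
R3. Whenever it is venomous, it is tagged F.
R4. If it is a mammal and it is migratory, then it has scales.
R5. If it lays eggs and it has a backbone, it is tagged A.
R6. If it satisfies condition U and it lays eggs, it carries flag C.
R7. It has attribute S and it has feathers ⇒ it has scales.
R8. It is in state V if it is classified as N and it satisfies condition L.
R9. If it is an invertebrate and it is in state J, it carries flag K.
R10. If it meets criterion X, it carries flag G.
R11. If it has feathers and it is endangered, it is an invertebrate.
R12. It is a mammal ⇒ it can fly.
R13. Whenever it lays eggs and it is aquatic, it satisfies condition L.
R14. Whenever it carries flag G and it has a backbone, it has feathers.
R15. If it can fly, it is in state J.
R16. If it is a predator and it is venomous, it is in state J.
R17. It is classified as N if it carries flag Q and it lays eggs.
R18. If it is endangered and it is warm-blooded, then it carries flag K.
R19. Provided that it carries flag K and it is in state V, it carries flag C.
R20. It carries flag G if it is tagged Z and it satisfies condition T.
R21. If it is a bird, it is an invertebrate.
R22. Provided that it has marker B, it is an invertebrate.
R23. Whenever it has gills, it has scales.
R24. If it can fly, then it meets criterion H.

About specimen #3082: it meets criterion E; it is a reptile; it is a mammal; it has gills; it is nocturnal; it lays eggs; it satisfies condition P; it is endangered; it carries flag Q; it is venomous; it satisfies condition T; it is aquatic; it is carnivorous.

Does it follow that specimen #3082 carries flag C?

Yes

By R2 (it satisfies condition T, it is venomous): it meets criterion X.
By R10 (it meets criterion X): it carries flag G.
By R12 (it is a mammal): it can fly.
By R13 (it lays eggs, it is aquatic): it satisfies condition L.
By R15 (it can fly): it is in state J.
By R17 (it carries flag Q, it lays eggs): it is classified as N.
By R23 (it has gills): it has scales.
By R1 (it has scales, it meets criterion E): it has a backbone.
By R8 (it is classified as N, it satisfies condition L): it is in state V.
By R14 (it carries flag G, it has a backbone): it has feathers.
By R11 (it has feathers, it is endangered): it is an invertebrate.
By R9 (it is an invertebrate, it is in state J): it carries flag K.
By R19 (it carries flag K, it is in state V): it carries flag C.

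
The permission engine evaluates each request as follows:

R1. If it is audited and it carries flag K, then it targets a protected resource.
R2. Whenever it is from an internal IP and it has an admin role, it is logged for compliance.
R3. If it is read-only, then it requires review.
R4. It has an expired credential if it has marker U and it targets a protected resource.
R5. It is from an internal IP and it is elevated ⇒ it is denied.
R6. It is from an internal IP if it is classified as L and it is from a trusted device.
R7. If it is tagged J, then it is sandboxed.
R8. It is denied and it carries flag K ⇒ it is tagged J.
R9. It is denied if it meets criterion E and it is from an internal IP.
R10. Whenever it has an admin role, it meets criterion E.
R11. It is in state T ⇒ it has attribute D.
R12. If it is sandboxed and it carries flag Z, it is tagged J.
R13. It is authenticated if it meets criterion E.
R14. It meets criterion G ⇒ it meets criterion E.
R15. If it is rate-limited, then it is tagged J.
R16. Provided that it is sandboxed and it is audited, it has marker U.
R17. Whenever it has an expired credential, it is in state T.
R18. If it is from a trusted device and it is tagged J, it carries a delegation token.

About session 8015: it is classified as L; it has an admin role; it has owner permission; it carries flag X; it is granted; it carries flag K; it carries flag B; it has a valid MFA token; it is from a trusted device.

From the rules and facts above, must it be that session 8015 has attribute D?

No

Forward chaining from the given facts derives: is from an internal IP, meets criterion E, is authenticated, is logged for compliance, is denied, is tagged J, carries a delegation token, is sandboxed.
The only rule concluding "it has attribute D" is R11, which needs "it is in state T"; that is never established.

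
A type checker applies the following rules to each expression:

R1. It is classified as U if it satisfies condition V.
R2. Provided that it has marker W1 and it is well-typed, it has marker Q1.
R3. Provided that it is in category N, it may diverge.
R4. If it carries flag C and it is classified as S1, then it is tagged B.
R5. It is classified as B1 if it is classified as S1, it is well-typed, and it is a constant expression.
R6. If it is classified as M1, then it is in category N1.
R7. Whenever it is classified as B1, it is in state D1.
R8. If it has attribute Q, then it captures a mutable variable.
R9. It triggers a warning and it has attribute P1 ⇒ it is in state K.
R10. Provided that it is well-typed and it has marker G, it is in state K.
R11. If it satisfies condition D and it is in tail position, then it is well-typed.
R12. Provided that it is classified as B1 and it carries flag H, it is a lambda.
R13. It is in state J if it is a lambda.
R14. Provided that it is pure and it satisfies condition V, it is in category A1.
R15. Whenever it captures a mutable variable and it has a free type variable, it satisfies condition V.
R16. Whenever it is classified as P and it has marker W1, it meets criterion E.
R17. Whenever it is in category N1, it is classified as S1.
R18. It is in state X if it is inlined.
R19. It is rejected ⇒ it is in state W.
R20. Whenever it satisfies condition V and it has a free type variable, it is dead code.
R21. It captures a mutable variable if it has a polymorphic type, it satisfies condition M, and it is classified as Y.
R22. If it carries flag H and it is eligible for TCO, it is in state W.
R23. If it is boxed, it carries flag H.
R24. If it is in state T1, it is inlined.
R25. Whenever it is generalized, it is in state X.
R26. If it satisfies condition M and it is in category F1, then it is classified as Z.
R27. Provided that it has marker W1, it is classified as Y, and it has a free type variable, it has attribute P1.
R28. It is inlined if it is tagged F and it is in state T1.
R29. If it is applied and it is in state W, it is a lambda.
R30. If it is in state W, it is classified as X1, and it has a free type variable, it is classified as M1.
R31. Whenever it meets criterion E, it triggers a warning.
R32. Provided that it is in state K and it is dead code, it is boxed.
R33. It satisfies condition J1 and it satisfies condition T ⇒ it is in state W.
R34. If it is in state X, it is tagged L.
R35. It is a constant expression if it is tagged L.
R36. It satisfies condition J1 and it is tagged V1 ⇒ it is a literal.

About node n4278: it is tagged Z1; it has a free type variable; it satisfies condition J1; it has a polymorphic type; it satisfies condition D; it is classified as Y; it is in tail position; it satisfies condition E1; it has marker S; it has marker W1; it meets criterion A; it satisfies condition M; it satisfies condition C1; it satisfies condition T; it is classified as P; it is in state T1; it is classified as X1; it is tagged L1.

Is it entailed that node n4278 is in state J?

Yes

By R11 (it satisfies condition D, it is in tail position): it is well-typed.
By R16 (it is classified as P, it has marker W1): it meets criterion E.
By R21 (it has a polymorphic type, it satisfies condition M, it is classified as Y): it captures a mutable variable.
By R24 (it is in state T1): it is inlined.
By R27 (it has marker W1, it is classified as Y, it has a free type variable): it has attribute P1.
By R31 (it meets criterion E): it triggers a warning.
By R33 (it satisfies condition J1, it satisfies condition T): it is in state W.
By R9 (it triggers a warning, it has attribute P1): it is in state K.
By R15 (it captures a mutable variable, it has a free type variable): it satisfies condition V.
By R18 (it is inlined): it is in state X.
By R20 (it satisfies condition V, it has a free type variable): it is dead code.
By R30 (it is in state W, it is classified as X1, it has a free type variable): it is classified as M1.
By R32 (it is in state K, it is dead code): it is boxed.
By R34 (it is in state X): it is tagged L.
By R35 (it is tagged L): it is a constant expression.
By R6 (it is classified as M1): it is in category N1.
By R17 (it is in category N1): it is classified as S1.
By R23 (it is boxed): it carries flag H.
By R5 (it is classified as S1, it is well-typed, it is a constant expression): it is classified as B1.
By R12 (it is classified as B1, it carries flag H): it is a lambda.
By R13 (it is a lambda): it is in state J.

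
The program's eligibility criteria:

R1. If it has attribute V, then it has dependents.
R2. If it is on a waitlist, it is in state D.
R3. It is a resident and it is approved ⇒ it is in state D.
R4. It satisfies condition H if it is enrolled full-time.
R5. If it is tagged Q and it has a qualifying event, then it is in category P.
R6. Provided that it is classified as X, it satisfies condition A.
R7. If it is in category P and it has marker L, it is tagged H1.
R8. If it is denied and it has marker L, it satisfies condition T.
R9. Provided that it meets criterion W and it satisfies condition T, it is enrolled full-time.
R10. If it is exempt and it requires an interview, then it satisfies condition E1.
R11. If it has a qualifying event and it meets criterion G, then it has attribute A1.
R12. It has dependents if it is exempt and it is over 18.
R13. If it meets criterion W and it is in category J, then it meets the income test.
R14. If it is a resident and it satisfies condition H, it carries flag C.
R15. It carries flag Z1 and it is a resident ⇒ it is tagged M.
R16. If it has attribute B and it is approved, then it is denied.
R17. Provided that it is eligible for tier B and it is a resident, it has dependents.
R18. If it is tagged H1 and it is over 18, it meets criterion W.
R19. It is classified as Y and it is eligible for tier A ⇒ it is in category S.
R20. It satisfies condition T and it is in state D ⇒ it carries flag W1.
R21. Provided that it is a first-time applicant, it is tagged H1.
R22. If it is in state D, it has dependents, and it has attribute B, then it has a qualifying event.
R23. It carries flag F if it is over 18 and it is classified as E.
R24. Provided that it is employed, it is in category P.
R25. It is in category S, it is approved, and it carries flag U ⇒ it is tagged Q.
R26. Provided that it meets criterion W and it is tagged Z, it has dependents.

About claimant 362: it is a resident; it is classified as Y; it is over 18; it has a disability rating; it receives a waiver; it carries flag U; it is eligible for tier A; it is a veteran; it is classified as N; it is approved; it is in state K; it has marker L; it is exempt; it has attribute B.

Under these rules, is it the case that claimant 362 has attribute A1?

No

Forward chaining from the given facts derives: is in state D, has dependents, is denied, is in category S, has a qualifying event, is tagged Q, is in category P, is tagged H1, satisfies condition T, meets criterion W, carries flag W1, is enrolled full-time, satisfies condition H, carries flag C.
The only rule concluding "it has attribute A1" is R11, which needs "it meets criterion G"; that is never established.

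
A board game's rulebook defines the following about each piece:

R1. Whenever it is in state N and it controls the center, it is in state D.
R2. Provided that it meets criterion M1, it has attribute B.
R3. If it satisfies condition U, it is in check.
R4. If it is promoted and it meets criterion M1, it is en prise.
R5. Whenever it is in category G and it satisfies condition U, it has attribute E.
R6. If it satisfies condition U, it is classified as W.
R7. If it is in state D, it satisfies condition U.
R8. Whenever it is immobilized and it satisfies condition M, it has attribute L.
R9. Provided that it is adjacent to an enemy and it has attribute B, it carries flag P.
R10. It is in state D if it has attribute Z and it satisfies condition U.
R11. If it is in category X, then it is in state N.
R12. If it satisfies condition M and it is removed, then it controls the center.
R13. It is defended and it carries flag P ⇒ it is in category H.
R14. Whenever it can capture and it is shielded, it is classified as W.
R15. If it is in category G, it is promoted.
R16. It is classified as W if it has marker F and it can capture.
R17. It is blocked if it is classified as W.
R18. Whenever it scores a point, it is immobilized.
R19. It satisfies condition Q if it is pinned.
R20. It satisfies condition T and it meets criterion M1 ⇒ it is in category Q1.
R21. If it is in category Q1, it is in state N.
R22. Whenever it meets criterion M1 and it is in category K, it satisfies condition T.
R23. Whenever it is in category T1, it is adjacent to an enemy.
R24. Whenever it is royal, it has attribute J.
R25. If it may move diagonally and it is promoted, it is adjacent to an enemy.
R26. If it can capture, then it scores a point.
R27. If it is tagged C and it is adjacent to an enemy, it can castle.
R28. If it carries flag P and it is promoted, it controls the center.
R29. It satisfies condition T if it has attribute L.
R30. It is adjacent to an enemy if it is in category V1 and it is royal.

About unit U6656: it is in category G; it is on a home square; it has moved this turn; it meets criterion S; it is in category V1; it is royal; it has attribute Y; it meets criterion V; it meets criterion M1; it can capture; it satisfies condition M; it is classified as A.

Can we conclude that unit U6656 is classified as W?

Yes

By R2 (it meets criterion M1): it has attribute B.
By R15 (it is in category G): it is promoted.
By R26 (it can capture): it scores a point.
By R30 (it is in category V1, it is royal): it is adjacent to an enemy.
By R9 (it is adjacent to an enemy, it has attribute B): it carries flag P.
By R18 (it scores a point): it is immobilized.
By R28 (it carries flag P, it is promoted): it controls the center.
By R8 (it is immobilized, it satisfies condition M): it has attribute L.
By R29 (it has attribute L): it satisfies condition T.
By R20 (it satisfies condition T, it meets criterion M1): it is in category Q1.
By R21 (it is in category Q1): it is in state N.
By R1 (it is in state N, it controls the center): it is in state D.
By R7 (it is in state D): it satisfies condition U.
By R6 (it satisfies condition U): it is classified as W.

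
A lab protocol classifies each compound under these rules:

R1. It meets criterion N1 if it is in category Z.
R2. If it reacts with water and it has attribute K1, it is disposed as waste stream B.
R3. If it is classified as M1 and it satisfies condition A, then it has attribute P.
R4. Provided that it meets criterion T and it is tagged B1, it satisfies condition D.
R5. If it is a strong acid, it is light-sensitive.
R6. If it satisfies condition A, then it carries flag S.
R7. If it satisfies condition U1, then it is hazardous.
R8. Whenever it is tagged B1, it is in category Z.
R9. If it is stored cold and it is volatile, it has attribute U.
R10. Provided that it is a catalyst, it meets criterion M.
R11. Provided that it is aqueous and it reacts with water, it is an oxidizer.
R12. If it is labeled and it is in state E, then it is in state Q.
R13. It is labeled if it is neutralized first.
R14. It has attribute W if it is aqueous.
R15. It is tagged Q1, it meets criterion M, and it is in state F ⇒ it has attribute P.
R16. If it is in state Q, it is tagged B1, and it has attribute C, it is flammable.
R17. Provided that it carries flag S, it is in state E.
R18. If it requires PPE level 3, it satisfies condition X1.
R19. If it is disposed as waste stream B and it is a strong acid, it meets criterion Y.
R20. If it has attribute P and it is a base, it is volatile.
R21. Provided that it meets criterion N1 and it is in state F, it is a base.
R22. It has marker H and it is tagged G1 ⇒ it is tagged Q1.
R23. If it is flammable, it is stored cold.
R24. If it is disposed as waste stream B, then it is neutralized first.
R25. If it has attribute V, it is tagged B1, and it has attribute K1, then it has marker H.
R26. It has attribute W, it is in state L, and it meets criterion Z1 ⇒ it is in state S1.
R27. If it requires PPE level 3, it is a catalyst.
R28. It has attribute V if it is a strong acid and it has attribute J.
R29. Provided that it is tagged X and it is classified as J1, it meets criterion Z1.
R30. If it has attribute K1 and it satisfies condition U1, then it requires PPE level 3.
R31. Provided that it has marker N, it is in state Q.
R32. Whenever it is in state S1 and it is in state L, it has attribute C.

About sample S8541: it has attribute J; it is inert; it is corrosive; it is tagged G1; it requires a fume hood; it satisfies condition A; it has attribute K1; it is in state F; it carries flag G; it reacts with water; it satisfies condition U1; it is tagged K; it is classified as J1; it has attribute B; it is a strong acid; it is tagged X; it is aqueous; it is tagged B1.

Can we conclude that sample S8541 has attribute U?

Forward chaining from the given facts derives: is disposed as waste stream B, is light-sensitive, carries flag S, is hazardous, is in category Z, is an oxidizer, has attribute W, is in state E, meets criterion Y, is neutralized first, has attribute V, meets criterion Z1, requires PPE level 3, meets criterion N1, is labeled, satisfies condition X1, is a base, has marker H, is a catalyst, meets criterion M, is in state Q, is tagged Q1, has attribute P, is volatile.
The only rule concluding "it has attribute U" is R9, which needs "it is stored cold"; that is never established.

No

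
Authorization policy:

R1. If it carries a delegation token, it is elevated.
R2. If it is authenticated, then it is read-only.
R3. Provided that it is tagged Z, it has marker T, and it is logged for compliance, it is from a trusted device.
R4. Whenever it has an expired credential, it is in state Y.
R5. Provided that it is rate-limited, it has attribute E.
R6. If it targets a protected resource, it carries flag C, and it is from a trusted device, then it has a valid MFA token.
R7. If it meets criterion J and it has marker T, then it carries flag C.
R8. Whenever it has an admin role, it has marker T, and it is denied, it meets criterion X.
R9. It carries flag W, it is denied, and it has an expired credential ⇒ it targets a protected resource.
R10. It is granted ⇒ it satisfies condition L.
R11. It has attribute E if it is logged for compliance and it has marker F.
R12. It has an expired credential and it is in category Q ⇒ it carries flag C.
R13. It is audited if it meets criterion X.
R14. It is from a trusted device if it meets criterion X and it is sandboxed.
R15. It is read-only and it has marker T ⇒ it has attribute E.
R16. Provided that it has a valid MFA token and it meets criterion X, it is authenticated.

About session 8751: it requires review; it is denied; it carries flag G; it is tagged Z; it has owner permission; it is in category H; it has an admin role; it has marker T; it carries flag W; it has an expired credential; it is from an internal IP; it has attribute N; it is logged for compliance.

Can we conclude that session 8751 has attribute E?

No

Forward chaining from the given facts derives: is from a trusted device, is in state Y, meets criterion X, targets a protected resource, is audited.
Rules concluding "it has attribute E": R5 needs "it is rate-limited"; R11 needs "it has marker F"; R15 needs "it is read-only" — none of these are established.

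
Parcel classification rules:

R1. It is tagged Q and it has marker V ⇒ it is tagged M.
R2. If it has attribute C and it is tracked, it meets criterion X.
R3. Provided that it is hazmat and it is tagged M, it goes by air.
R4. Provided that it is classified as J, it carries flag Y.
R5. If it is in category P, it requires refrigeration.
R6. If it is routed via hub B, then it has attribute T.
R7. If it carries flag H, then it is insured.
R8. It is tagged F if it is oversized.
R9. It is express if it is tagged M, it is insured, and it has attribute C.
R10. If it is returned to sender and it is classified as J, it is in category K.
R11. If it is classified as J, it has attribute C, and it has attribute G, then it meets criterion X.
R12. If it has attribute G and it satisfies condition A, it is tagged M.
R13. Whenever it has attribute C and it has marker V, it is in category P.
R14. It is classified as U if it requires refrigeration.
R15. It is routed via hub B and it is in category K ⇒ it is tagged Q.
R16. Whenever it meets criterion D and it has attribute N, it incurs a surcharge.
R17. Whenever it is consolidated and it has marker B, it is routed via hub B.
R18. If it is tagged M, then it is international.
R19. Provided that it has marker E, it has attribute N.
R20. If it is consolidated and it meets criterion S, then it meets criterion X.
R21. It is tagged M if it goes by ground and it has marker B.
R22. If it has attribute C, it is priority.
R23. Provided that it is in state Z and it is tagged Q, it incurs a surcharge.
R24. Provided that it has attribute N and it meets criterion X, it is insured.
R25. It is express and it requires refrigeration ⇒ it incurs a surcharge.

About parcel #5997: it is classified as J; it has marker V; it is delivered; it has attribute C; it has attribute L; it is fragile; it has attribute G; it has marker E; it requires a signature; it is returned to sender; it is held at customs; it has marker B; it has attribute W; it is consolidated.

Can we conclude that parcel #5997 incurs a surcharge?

Yes

By R10 (it is returned to sender, it is classified as J): it is in category K.
By R11 (it is classified as J, it has attribute C, it has attribute G): it meets criterion X.
By R13 (it has attribute C, it has marker V): it is in category P.
By R17 (it is consolidated, it has marker B): it is routed via hub B.
By R19 (it has marker E): it has attribute N.
By R24 (it has attribute N, it meets criterion X): it is insured.
By R5 (it is in category P): it requires refrigeration.
By R15 (it is routed via hub B, it is in category K): it is tagged Q.
By R1 (it is tagged Q, it has marker V): it is tagged M.
By R9 (it is tagged M, it is insured, it has attribute C): it is express.
By R25 (it is express, it requires refrigeration): it incurs a surcharge.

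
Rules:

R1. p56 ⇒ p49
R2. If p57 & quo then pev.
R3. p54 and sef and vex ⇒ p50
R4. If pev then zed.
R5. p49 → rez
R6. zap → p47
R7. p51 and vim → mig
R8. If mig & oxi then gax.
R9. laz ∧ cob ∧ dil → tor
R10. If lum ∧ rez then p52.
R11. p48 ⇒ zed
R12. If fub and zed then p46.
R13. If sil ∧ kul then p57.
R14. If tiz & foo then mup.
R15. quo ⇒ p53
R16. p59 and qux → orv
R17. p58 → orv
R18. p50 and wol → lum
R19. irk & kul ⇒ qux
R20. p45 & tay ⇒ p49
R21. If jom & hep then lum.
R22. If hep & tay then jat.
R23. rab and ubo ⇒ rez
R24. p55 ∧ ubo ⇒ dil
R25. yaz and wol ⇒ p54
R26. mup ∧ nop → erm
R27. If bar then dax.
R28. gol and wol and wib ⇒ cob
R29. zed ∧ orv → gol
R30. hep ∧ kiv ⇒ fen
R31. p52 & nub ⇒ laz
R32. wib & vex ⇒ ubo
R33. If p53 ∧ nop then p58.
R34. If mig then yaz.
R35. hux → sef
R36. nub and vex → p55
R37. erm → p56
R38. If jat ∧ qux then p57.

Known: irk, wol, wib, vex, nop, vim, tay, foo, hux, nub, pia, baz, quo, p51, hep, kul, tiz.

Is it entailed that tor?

Yes

mig  (by R7: p51, vim)
mup  (by R14: tiz, foo)
p53  (by R15: quo)
qux  (by R19: irk, kul)
jat  (by R22: hep, tay)
erm  (by R26: mup, nop)
ubo  (by R32: wib, vex)
p58  (by R33: p53, nop)
yaz  (by R34: mig)
sef  (by R35: hux)
p55  (by R36: nub, vex)
p56  (by R37: erm)
p57  (by R38: jat, qux)
p49  (by R1: p56)
pev  (by R2: p57, quo)
zed  (by R4: pev)
rez  (by R5: p49)
orv  (by R17: p58)
dil  (by R24: p55, ubo)
p54  (by R25: yaz, wol)
gol  (by R29: zed, orv)
p50  (by R3: p54, sef, vex)
lum  (by R18: p50, wol)
cob  (by R28: gol, wol, wib)
p52  (by R10: lum, rez)
laz  (by R31: p52, nub)
tor  (by R9: laz, cob, dil)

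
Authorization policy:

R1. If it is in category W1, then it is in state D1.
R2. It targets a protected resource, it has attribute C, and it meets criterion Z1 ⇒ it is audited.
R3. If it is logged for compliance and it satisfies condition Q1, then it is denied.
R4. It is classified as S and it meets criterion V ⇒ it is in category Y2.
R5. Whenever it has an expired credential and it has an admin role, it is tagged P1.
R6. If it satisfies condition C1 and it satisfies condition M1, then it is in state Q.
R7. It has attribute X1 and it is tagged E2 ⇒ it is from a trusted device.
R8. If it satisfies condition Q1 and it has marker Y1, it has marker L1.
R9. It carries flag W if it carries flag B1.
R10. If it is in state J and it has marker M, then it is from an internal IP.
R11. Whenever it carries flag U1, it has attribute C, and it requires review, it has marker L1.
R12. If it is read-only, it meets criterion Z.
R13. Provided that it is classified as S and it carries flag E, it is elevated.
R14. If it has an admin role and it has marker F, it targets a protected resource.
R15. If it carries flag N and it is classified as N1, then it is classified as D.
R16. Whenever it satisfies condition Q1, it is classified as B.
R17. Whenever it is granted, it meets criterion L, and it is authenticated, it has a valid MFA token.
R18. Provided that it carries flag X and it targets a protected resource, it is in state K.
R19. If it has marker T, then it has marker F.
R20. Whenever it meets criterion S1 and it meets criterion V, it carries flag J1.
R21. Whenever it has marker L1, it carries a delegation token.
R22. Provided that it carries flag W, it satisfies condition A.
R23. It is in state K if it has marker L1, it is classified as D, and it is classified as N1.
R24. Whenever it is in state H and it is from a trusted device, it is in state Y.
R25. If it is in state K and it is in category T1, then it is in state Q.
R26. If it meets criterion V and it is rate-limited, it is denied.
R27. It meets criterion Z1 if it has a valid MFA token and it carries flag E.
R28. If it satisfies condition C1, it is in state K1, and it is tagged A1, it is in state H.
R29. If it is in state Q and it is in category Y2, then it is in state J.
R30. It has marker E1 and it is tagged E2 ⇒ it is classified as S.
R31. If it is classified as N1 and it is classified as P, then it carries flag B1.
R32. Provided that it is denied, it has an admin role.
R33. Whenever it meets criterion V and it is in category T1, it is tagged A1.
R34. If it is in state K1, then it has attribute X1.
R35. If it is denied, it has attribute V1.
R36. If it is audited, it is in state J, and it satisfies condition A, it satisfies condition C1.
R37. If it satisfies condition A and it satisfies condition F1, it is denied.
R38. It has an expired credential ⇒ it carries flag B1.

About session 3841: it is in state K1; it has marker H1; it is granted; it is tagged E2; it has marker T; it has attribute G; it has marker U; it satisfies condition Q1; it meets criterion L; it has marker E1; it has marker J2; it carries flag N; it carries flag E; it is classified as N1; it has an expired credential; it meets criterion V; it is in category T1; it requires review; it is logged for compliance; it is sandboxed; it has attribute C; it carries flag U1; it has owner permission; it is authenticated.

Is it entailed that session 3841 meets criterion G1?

Forward chaining from the given facts derives: is denied, has marker L1, is classified as D, is classified as B, has a valid MFA token, has marker F, carries a delegation token, is in state K, is in state Q, meets criterion Z1, is classified as S, has an admin role, is tagged A1, has attribute X1, has attribute V1, carries flag B1, is in category Y2, is tagged P1, is from a trusted device, carries flag W, is elevated, targets a protected resource, satisfies condition A, is in state J, is audited, satisfies condition C1, is in state H, is in state Y.
No rule has "it meets criterion G1" as its conclusion, and it is not among the given facts.

No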